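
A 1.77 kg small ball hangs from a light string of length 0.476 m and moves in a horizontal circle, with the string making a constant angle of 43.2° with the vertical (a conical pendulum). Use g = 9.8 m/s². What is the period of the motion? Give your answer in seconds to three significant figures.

1.18 s

r = L sinθ = 0.3258 m. From T sinθ = mω²r and T cosθ = mg: tanθ = ω²r/g, so ω² = g tanθ / r = g/(L cosθ).
ω = √(g/(L cosθ)) = √(9.8/(0.476 × 0.7290)) = √28.24 = 5.314 rad/s.
Period = 2π/ω = 1.182 s.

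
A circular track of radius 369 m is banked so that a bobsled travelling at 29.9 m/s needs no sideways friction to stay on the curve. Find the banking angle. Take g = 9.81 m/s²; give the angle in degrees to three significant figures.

For a frictionless banked turn: horizontally N sinθ = mv²/r and vertically N cosθ = mg.
Dividing: tanθ = v²/(r g) = (29.9)²/(369 × 9.81) = 894.0/3620 = 0.2470.
θ = arctan(0.2470) = 13.87°.

13.9°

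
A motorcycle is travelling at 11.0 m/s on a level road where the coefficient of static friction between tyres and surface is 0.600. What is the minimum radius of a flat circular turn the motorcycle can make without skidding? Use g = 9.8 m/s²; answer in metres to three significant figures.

20.6 m

At the limit, μ_s m g = m v²/r, so r_min = v²/(μ_s g) = (11.0)²/(0.600 × 9.8) = 121.0/5.880 = 20.58 m.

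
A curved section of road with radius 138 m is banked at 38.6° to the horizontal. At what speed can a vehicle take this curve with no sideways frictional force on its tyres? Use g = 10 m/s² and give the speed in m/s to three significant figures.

33.2 m/s

On a frictionless banked curve, N sinθ = mv²/r and N cosθ = mg, so tanθ = v²/(rg).
v = √(r g tanθ) = √(138 × 10.0 × tan 38.6°) = √(138 × 10.0 × 0.7983) = √1102 = 33.19 m/s.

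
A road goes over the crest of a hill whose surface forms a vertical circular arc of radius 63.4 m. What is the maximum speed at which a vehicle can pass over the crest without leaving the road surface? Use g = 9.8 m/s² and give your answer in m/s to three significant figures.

24.9 m/s

At the crest the centre of the circle is below the vehicle, so the net downward (centripetal) force is mg − N = mv²/r.
The vehicle leaves the road when N → 0, giving v_max = √(g r) = √(9.8 × 63.4) = 24.93 m/s.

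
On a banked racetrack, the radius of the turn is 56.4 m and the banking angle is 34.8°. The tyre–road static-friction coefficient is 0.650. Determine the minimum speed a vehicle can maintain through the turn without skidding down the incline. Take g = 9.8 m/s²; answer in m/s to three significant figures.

At the minimum speed, friction acts up the slope at its limiting value f = μN. Radially (horizontal, toward centre): N sinθ − μN cosθ = mv²/r. Vertically: N cosθ + μN sinθ = mg.
Dividing: v² = r g (sinθ − μcosθ)/(cosθ + μsinθ).
sinθ − μcosθ = 0.5707 − 0.650×0.8211 = 0.03697; cosθ + μsinθ = 0.8211 + 0.650×0.5707 = 1.192.
v² = 56.4 × 9.8 × 0.03697/1.192 = 17.14 m²/s², so v = 4.140 m/s.

4.14 m/s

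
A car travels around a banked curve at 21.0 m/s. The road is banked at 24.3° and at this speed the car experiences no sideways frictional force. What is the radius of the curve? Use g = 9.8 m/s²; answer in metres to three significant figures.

Frictionless banking: tanθ = v²/(rg), so r = v²/(g tanθ).
r = (21.0)²/(9.8 × tan 24.3°) = 441.0/(9.8 × 0.4515) = 441.0/4.425 = 99.66 m.

99.7 m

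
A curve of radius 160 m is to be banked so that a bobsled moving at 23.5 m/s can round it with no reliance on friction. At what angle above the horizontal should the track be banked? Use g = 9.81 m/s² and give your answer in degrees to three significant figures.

For a frictionless banked turn: horizontally N sinθ = mv²/r and vertically N cosθ = mg.
Dividing: tanθ = v²/(r g) = (23.5)²/(160 × 9.81) = 552.2/1570 = 0.3518.
θ = arctan(0.3518) = 19.38°.

19.4°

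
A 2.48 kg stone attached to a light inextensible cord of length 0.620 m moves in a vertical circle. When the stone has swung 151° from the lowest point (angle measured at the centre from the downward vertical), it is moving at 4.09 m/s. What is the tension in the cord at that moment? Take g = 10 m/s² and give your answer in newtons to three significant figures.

45.2 N

Take the radial direction toward the centre of the circle as positive. The component of the weight along the string toward the centre is −mg cos φ (φ measured from the bottom), so Newton's second law along the string gives T − mg cos φ = m v²/r.
cos 151° = -0.8746, so T = m(v²/r + g cos φ) = 2.48 × ((4.09)²/0.620 + 10.0 × -0.8746) = 2.48 × (26.98 + (-8.746)) = 2.48 × 18.23 = 45.22 N.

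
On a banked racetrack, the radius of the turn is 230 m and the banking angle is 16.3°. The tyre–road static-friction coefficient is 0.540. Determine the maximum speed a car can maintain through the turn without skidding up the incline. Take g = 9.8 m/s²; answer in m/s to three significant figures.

At the maximum speed, friction acts down the slope at its limiting value f = μN. Radially (horizontal, toward centre): N sinθ + μN cosθ = mv²/r. Vertically: N cosθ − μN sinθ = mg.
Dividing: v² = r g (sinθ + μcosθ)/(cosθ − μsinθ).
sinθ + μcosθ = 0.2807 + 0.540×0.9598 = 0.7990; cosθ − μsinθ = 0.9598 − 0.540×0.2807 = 0.8082.
v² = 230 × 9.8 × 0.7990/0.8082 = 2228 m²/s², so v = 47.20 m/s.

47.2 m/s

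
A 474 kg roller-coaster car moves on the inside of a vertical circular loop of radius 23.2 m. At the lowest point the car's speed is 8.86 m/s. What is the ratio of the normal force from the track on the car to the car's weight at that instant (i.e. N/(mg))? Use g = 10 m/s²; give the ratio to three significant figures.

At the bottom, N − mg = mv²/r, so N = m(v²/r + g) and N/(mg) = v²/(rg) + 1 = (8.86)²/(23.2 × 10.0) + 1 = 0.3384 + 1 = 1.338.

1.34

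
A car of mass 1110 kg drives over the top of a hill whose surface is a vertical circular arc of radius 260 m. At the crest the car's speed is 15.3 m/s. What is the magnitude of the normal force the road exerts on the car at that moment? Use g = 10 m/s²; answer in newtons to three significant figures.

At the crest the centripetal acceleration points downward (toward the centre of the arc), so mg − N = mv²/r.
N = m(g − v²/r) = 1110 × (10.0 − (15.3)²/260) = 1110 × (10.0 − 0.9003) = 1110 × 9.100 = 10100 N.

10100 N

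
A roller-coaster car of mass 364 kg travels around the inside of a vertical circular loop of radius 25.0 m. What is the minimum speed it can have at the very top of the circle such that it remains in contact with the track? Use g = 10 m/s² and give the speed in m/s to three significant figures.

At the highest point the centre is directly below, so both the weight and N act inward: N + mg = mv²/r.
At minimum speed N → 0, so mg = mv_min²/r ⇒ v_min = √(g r) = √(10.0 × 25.0) = 15.81 m/s.

15.8 m/s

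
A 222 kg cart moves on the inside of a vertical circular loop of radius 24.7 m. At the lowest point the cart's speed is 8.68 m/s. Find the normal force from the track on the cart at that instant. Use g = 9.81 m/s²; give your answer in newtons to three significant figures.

At the lowest point, N points up (toward the centre) and the weight mg points down (away from the centre), so the net inward force is N − mg = mv²/r.
N = m(v²/r + g) = 222 × ((8.68)²/24.7 + 9.81) = 222 × (3.050 + 9.81) = 222 × 12.86 = 2855 N.

2850 N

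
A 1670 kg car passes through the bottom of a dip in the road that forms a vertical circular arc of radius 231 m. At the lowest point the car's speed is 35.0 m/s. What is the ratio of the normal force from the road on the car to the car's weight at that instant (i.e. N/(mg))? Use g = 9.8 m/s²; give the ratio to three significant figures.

At the bottom, N − mg = mv²/r, so N = m(v²/r + g) and N/(mg) = v²/(rg) + 1 = (35.0)²/(231 × 9.8) + 1 = 0.5411 + 1 = 1.541.

1.54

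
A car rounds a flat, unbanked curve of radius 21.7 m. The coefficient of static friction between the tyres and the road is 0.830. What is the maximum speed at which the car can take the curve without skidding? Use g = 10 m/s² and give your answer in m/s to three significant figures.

13.4 m/s

On a flat curve, static friction is the only horizontal force, so it must supply the full centripetal force: μ_s m g = m v²/r.
Mass cancels: v_max = √(μ_s g r) = √(0.830 × 10.0 × 21.7) = √180.1 = 13.42 m/s.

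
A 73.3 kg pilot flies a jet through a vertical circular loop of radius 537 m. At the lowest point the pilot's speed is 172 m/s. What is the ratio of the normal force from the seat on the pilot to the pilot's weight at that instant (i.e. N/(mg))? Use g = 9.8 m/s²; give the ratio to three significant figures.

At the bottom, N − mg = mv²/r, so N = m(v²/r + g) and N/(mg) = v²/(rg) + 1 = (172)²/(537 × 9.8) + 1 = 5.622 + 1 = 6.622.

6.62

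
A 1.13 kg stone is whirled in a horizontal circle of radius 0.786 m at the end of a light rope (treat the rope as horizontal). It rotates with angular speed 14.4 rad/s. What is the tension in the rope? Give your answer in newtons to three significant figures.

184 N

v = ωr = 14.4 × 0.786 = 11.32 m/s.
The tension is the only horizontal force, so it supplies the full centripetal force: T = m v²/r = 1.13 × (11.32)²/0.786 = 1.13 × 128.1/0.786 = 184.2 N.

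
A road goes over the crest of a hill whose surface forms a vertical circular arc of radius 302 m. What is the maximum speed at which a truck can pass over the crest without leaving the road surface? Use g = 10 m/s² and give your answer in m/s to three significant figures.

55.0 m/s

At the crest the centre of the circle is below the truck, so the net downward (centripetal) force is mg − N = mv²/r.
The truck leaves the road when N → 0, giving v_max = √(g r) = √(10.0 × 302) = 54.95 m/s.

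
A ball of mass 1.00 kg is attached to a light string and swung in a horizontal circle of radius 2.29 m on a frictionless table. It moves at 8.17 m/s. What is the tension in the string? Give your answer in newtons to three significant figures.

29.1 N

The tension is the only horizontal force, so it supplies the full centripetal force: T = m v²/r = 1.00 × (8.170)²/2.29 = 1.00 × 66.75/2.29 = 29.15 N.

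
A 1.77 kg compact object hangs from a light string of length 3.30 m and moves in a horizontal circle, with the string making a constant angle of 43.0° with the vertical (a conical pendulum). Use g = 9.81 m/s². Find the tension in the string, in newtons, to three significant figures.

Vertically the bob has no acceleration, so T cosθ = mg.
T = mg/cosθ = 1.77 × 9.81 / cos 43.0° = 17.36/0.7314 = 23.74 N.

23.7 N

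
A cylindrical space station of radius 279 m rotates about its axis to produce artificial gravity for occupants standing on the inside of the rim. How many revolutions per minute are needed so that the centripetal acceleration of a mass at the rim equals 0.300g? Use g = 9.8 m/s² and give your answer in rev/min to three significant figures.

Require ω²r = 0.300g, so ω = √(0.300 × 9.8/279) = 0.1027 rad/s.
In rev/min: ω × 60/(2π) = 0.1027 × 60/(2π) = 0.9803 rev/min.

0.980 rev/min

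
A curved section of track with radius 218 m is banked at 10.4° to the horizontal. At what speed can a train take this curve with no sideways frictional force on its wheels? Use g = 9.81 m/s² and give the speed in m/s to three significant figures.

On a frictionless banked curve, N sinθ = mv²/r and N cosθ = mg, so tanθ = v²/(rg).
v = √(r g tanθ) = √(218 × 9.81 × tan 10.4°) = √(218 × 9.81 × 0.1835) = √392.5 = 19.81 m/s.

19.8 m/s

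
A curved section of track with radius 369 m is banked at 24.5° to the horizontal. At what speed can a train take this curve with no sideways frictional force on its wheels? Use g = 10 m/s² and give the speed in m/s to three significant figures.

On a frictionless banked curve, N sinθ = mv²/r and N cosθ = mg, so tanθ = v²/(rg).
v = √(r g tanθ) = √(369 × 10.0 × tan 24.5°) = √(369 × 10.0 × 0.4557) = √1682 = 41.01 m/s.

41.0 m/s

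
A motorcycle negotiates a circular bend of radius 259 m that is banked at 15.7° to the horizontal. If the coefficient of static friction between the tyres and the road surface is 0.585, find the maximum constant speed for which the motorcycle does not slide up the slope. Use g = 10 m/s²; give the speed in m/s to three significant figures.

At the maximum speed, friction acts down the slope at its limiting value f = μN. Radially (horizontal, toward centre): N sinθ + μN cosθ = mv²/r. Vertically: N cosθ − μN sinθ = mg.
Dividing: v² = r g (sinθ + μcosθ)/(cosθ − μsinθ).
sinθ + μcosθ = 0.2706 + 0.585×0.9627 = 0.8338; cosθ − μsinθ = 0.9627 − 0.585×0.2706 = 0.8044.
v² = 259 × 10.0 × 0.8338/0.8044 = 2685 m²/s², so v = 51.81 m/s.

51.8 m/s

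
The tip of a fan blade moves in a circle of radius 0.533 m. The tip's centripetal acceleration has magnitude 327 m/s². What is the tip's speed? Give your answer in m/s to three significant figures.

a_c = v²/r ⇒ v = √(a_c · r) = √(327 × 0.533) = √174.3 = 13.20 m/s.

13.2 m/s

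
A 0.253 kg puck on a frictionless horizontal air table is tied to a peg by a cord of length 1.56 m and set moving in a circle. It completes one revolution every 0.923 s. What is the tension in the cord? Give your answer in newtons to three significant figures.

v = 2πr/T = 2π × 1.56/0.923 = 10.62 m/s.
The tension is the only horizontal force, so it supplies the full centripetal force: T = m v²/r = 0.253 × (10.62)²/1.56 = 0.253 × 112.8/1.56 = 18.29 N.

18.3 N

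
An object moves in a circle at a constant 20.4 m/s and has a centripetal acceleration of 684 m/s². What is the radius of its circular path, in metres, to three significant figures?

a_c = v²/r ⇒ r = v²/a_c = (20.4)²/684 = 416.2/684 = 0.6084 m.

0.608 m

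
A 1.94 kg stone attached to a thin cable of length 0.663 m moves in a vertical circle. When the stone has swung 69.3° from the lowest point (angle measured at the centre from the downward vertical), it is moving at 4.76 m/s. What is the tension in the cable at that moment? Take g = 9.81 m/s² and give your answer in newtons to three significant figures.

73.0 N

Take the radial direction toward the centre of the circle as positive. The component of the weight along the string toward the centre is −mg cos φ (φ measured from the bottom), so Newton's second law along the string gives T − mg cos φ = m v²/r.
cos 69.3° = 0.3535, so T = m(v²/r + g cos φ) = 1.94 × ((4.76)²/0.663 + 9.81 × 0.3535) = 1.94 × (34.17 + (3.468)) = 1.94 × 37.64 = 73.03 N.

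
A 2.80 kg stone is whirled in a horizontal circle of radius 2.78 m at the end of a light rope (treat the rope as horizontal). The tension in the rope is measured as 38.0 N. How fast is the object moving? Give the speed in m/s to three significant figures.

6.14 m/s

T = m v²/r ⇒ v = √(T r / m) = √(38.0 × 2.78 / 2.80) = √37.73 = 6.142 m/s.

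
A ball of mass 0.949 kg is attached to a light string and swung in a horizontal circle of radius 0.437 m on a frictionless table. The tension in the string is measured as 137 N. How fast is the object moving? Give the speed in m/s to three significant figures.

T = m v²/r ⇒ v = √(T r / m) = √(137 × 0.437 / 0.949) = √63.09 = 7.943 m/s.

7.94 m/s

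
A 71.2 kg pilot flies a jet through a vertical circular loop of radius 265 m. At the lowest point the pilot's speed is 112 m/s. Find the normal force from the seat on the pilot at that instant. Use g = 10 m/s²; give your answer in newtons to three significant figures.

4080 N

At the lowest point, N points up (toward the centre) and the weight mg points down (away from the centre), so the net inward force is N − mg = mv²/r.
N = m(v²/r + g) = 71.2 × ((112)²/265 + 10.0) = 71.2 × (47.34 + 10.0) = 71.2 × 57.34 = 4082 N.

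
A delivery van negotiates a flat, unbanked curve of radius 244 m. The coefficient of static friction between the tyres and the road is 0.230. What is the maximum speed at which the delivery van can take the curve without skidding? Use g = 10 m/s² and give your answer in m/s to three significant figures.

23.7 m/s

The only inward force on a level bend is static friction, so at the limit f_s = μ_s N = μ_s m g = m v²/r.
Mass cancels: v_max = √(μ_s g r) = √(0.230 × 10.0 × 244) = √561.2 = 23.69 m/s.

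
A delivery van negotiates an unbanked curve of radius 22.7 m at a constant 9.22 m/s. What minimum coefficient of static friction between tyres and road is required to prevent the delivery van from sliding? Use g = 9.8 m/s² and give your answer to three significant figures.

Friction provides the centripetal force: μ_s m g = m v²/r, so μ_s = v²/(g r) = (9.220)²/(9.8 × 22.7) = 85.01/222.5 = 0.3821.

0.382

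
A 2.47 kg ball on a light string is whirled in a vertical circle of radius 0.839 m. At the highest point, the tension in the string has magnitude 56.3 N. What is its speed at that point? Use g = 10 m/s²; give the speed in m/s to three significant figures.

5.25 m/s

At the top, T + mg = mv²/r, so v = √(r(T/m + g)) = √(0.839 × (56.3/2.47 + 10.0)) = √(0.839 × 32.79) = √27.51 = 5.245 m/s.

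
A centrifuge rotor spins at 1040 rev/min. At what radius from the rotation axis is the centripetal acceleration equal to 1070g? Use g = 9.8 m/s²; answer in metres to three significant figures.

ω = 1040 rev/min × 2π/60 = 108.9 rad/s.
a_c = ω²r = 1070g ⇒ r = 1070 × 9.8 / (108.9)² = 10490/11860 = 0.8841 m.

0.884 m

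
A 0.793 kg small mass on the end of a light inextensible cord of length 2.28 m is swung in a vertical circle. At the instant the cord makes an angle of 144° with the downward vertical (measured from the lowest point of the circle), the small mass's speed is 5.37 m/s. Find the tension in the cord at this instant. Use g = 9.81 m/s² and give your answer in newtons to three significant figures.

3.74 N

Take the radial direction toward the centre of the circle as positive. The component of the weight along the string toward the centre is −mg cos φ (φ measured from the bottom), so Newton's second law along the string gives T − mg cos φ = m v²/r.
cos 144° = -0.8090, so T = m(v²/r + g cos φ) = 0.793 × ((5.37)²/2.28 + 9.81 × -0.8090) = 0.793 × (12.65 + (-7.936)) = 0.793 × 4.711 = 3.736 N.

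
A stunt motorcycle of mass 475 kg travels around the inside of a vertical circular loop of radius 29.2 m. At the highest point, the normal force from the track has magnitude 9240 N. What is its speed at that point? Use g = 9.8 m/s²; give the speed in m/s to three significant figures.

29.2 m/s

At the top, N + mg = mv²/r, so v = √(r(N/m + g)) = √(29.2 × (9240/475 + 9.8)) = √(29.2 × 29.25) = √854.2 = 29.23 m/s.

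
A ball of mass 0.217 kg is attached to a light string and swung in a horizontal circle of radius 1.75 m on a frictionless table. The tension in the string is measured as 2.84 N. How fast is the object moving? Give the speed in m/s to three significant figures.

T = m v²/r ⇒ v = √(T r / m) = √(2.84 × 1.75 / 0.217) = √22.90 = 4.786 m/s.

4.79 m/s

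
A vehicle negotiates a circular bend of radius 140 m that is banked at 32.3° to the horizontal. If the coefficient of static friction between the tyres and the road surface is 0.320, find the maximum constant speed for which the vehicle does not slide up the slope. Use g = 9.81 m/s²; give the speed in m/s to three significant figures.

At the maximum speed, friction acts down the slope at its limiting value f = μN. Radially (horizontal, toward centre): N sinθ + μN cosθ = mv²/r. Vertically: N cosθ − μN sinθ = mg.
Dividing: v² = r g (sinθ + μcosθ)/(cosθ − μsinθ).
sinθ + μcosθ = 0.5344 + 0.320×0.8453 = 0.8048; cosθ − μsinθ = 0.8453 − 0.320×0.5344 = 0.6743.
v² = 140 × 9.81 × 0.8048/0.6743 = 1639 m²/s², so v = 40.49 m/s.

40.5 m/s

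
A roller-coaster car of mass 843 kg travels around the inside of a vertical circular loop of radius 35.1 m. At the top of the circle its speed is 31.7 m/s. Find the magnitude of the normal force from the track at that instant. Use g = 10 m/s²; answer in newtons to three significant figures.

At the top, both N and the weight mg point inward (toward the centre), so N + mg = mv²/r.
N = m(v²/r − g) = 843 × ((31.7)²/35.1 − 10.0) = 843 × (28.63 − 10.0) = 843 × 18.63 = 15700 N.

15700 N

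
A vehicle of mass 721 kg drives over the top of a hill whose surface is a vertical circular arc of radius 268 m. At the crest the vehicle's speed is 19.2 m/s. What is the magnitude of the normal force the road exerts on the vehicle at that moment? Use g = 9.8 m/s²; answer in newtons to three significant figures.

6070 N

At the crest the centripetal acceleration points downward (toward the centre of the arc), so mg − N = mv²/r.
N = m(g − v²/r) = 721 × (9.8 − (19.2)²/268) = 721 × (9.8 − 1.376) = 721 × 8.424 = 6074 N.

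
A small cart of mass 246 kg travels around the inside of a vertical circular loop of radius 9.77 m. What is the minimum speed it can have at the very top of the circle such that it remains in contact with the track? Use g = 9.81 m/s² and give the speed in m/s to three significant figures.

9.79 m/s

At the top, both weight mg and N point toward the centre: N + mg = mv²/r.
At minimum speed N → 0, so mg = mv_min²/r ⇒ v_min = √(g r) = √(9.81 × 9.77) = 9.790 m/s.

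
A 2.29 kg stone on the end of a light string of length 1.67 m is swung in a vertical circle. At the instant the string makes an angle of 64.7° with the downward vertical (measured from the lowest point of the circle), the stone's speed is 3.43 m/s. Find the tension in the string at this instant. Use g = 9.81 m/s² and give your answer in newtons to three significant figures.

25.7 N

Take the radial direction toward the centre of the circle as positive. The component of the weight along the string toward the centre is −mg cos φ (φ measured from the bottom), so Newton's second law along the string gives T − mg cos φ = m v²/r.
cos 64.7° = 0.4274, so T = m(v²/r + g cos φ) = 2.29 × ((3.43)²/1.67 + 9.81 × 0.4274) = 2.29 × (7.045 + (4.192)) = 2.29 × 11.24 = 25.73 N.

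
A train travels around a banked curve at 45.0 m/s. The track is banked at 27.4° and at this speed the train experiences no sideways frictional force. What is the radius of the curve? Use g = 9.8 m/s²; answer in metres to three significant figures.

399 m

Frictionless banking: tanθ = v²/(rg), so r = v²/(g tanθ).
r = (45.0)²/(9.8 × tan 27.4°) = 2025/(9.8 × 0.5184) = 2025/5.080 = 398.6 m.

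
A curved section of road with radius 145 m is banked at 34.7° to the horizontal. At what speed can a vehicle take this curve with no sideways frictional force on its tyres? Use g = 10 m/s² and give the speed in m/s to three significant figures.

31.7 m/s

On a frictionless banked curve, N sinθ = mv²/r and N cosθ = mg, so tanθ = v²/(rg).
v = √(r g tanθ) = √(145 × 10.0 × tan 34.7°) = √(145 × 10.0 × 0.6924) = √1004 = 31.69 m/s.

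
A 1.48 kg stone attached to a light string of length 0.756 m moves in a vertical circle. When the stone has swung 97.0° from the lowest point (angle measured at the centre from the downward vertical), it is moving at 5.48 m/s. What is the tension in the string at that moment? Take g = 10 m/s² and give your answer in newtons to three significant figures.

57.0 N

Take the radial direction toward the centre of the circle as positive. The component of the weight along the string toward the centre is −mg cos φ (φ measured from the bottom), so Newton's second law along the string gives T − mg cos φ = m v²/r.
cos 97.0° = -0.1219, so T = m(v²/r + g cos φ) = 1.48 × ((5.48)²/0.756 + 10.0 × -0.1219) = 1.48 × (39.72 + (-1.219)) = 1.48 × 38.50 = 56.99 N.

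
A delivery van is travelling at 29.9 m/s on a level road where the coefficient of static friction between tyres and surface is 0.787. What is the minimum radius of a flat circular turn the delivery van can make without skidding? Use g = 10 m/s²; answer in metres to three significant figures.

At the limit, μ_s m g = m v²/r, so r_min = v²/(μ_s g) = (29.9)²/(0.787 × 10.0) = 894.0/7.870 = 113.6 m.

114 m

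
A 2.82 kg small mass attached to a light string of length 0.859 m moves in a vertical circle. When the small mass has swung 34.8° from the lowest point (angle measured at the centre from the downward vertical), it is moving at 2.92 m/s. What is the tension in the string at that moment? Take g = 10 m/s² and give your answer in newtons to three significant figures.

Take the radial direction toward the centre of the circle as positive. The component of the weight along the string toward the centre is −mg cos φ (φ measured from the bottom), so Newton's second law along the string gives T − mg cos φ = m v²/r.
cos 34.8° = 0.8211, so T = m(v²/r + g cos φ) = 2.82 × ((2.92)²/0.859 + 10.0 × 0.8211) = 2.82 × (9.926 + (8.211)) = 2.82 × 18.14 = 51.15 N.

51.1 N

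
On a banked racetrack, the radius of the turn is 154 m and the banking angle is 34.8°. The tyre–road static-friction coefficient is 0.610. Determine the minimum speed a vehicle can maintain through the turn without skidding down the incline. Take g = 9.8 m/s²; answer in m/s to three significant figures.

9.49 m/s

At the minimum speed, friction acts up the slope at its limiting value f = μN. Radially (horizontal, toward centre): N sinθ − μN cosθ = mv²/r. Vertically: N cosθ + μN sinθ = mg.
Dividing: v² = r g (sinθ − μcosθ)/(cosθ + μsinθ).
sinθ − μcosθ = 0.5707 − 0.610×0.8211 = 0.06981; cosθ + μsinθ = 0.8211 + 0.610×0.5707 = 1.169.
v² = 154 × 9.8 × 0.06981/1.169 = 90.11 m²/s², so v = 9.492 m/s.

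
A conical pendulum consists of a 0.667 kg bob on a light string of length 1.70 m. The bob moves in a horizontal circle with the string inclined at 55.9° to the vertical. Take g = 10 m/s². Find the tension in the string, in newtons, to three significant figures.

Vertically the bob has no acceleration, so T cosθ = mg.
T = mg/cosθ = 0.667 × 10.0 / cos 55.9° = 6.670/0.5606 = 11.90 N.

11.9 N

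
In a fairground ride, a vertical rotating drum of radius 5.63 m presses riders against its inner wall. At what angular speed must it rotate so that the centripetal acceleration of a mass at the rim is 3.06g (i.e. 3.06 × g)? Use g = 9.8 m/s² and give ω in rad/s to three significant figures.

Centripetal acceleration a_c = ω²r. Setting ω²r = 3.06g:
ω = √(3.06g / r) = √(3.06 × 9.8 / 5.63) = √5.326 = 2.308 rad/s.

2.31 rad/s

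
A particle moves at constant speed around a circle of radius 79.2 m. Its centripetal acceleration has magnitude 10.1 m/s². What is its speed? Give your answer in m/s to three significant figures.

a_c = v²/r ⇒ v = √(a_c · r) = √(10.1 × 79.2) = √799.9 = 28.28 m/s.

28.3 m/s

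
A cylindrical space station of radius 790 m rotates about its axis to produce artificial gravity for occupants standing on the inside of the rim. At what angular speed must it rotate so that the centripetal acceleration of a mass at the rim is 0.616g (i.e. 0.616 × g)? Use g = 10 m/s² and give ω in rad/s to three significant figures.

Centripetal acceleration a_c = ω²r. Setting ω²r = 0.616g:
ω = √(0.616g / r) = √(0.616 × 10.0 / 790) = √0.007797 = 0.08830 rad/s.

0.0883 rad/s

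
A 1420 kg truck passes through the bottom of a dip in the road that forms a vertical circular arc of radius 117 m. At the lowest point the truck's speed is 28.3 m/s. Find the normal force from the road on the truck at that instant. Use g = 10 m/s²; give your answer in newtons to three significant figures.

23900 N

At the lowest point, N points up (toward the centre) and the weight mg points down (away from the centre), so the net inward force is N − mg = mv²/r.
N = m(v²/r + g) = 1420 × ((28.3)²/117 + 10.0) = 1420 × (6.845 + 10.0) = 1420 × 16.85 = 23920 N.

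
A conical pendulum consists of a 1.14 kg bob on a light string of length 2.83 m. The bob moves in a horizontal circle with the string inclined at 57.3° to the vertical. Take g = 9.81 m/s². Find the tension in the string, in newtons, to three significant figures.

Vertically the bob has no acceleration, so T cosθ = mg.
T = mg/cosθ = 1.14 × 9.81 / cos 57.3° = 11.18/0.5402 = 20.70 N.

20.7 N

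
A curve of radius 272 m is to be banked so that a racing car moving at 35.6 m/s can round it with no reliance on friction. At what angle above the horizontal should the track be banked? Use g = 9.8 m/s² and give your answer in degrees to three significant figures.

For a frictionless banked turn: horizontally N sinθ = mv²/r and vertically N cosθ = mg.
Dividing: tanθ = v²/(r g) = (35.6)²/(272 × 9.8) = 1267/2666 = 0.4755.
θ = arctan(0.4755) = 25.43°.

25.4°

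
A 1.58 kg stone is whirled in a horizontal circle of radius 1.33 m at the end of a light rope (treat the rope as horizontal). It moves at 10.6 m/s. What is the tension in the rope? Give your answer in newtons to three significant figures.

The tension is the only horizontal force, so it supplies the full centripetal force: T = m v²/r = 1.58 × (10.60)²/1.33 = 1.58 × 112.4/1.33 = 133.5 N.

133 N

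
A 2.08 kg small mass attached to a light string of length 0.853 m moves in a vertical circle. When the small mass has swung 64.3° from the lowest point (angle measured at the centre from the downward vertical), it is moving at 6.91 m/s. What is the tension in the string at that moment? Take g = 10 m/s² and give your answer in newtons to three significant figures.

Take the radial direction toward the centre of the circle as positive. The component of the weight along the string toward the centre is −mg cos φ (φ measured from the bottom), so Newton's second law along the string gives T − mg cos φ = m v²/r.
cos 64.3° = 0.4337, so T = m(v²/r + g cos φ) = 2.08 × ((6.91)²/0.853 + 10.0 × 0.4337) = 2.08 × (55.98 + (4.337)) = 2.08 × 60.31 = 125.5 N.

125 N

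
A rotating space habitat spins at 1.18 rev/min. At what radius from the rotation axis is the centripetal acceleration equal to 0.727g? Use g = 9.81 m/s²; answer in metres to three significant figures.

ω = 1.18 rev/min × 2π/60 = 0.1236 rad/s.
a_c = ω²r = 0.727g ⇒ r = 0.727 × 9.81 / (0.1236)² = 7.132/0.01527 = 467.1 m.

467 m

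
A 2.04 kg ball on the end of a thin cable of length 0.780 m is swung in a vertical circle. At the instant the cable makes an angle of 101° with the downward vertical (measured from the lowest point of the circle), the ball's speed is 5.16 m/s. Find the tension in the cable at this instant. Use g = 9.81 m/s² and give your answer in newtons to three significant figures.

Take the radial direction toward the centre of the circle as positive. The component of the weight along the string toward the centre is −mg cos φ (φ measured from the bottom), so Newton's second law along the string gives T − mg cos φ = m v²/r.
cos 101° = -0.1908, so T = m(v²/r + g cos φ) = 2.04 × ((5.16)²/0.780 + 9.81 × -0.1908) = 2.04 × (34.14 + (-1.872)) = 2.04 × 32.26 = 65.82 N.

65.8 N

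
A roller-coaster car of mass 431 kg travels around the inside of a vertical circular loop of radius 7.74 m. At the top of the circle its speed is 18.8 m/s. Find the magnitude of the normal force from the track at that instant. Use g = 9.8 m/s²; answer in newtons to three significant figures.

15500 N

At the top, both N and the weight mg point inward (toward the centre), so N + mg = mv²/r.
N = m(v²/r − g) = 431 × ((18.8)²/7.74 − 9.8) = 431 × (45.66 − 9.8) = 431 × 35.86 = 15460 N.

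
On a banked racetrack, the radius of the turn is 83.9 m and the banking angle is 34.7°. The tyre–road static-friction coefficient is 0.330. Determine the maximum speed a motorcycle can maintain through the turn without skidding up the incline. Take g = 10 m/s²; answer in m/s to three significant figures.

At the maximum speed, friction acts down the slope at its limiting value f = μN. Radially (horizontal, toward centre): N sinθ + μN cosθ = mv²/r. Vertically: N cosθ − μN sinθ = mg.
Dividing: v² = r g (sinθ + μcosθ)/(cosθ − μsinθ).
sinθ + μcosθ = 0.5693 + 0.330×0.8221 = 0.8406; cosθ − μsinθ = 0.8221 − 0.330×0.5693 = 0.6343.
v² = 83.9 × 10.0 × 0.8406/0.6343 = 1112 m²/s², so v = 33.35 m/s.

33.3 m/s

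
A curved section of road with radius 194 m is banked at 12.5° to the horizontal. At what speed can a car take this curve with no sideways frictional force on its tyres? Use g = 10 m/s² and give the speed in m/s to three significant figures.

On a frictionless banked curve, N sinθ = mv²/r and N cosθ = mg, so tanθ = v²/(rg).
v = √(r g tanθ) = √(194 × 10.0 × tan 12.5°) = √(194 × 10.0 × 0.2217) = √430.1 = 20.74 m/s.

20.7 m/s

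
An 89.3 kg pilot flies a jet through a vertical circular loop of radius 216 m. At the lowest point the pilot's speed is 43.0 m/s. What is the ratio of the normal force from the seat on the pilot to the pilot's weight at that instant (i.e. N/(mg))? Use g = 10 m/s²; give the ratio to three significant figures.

At the bottom, N − mg = mv²/r, so N = m(v²/r + g) and N/(mg) = v²/(rg) + 1 = (43.0)²/(216 × 10.0) + 1 = 0.8560 + 1 = 1.856.

1.86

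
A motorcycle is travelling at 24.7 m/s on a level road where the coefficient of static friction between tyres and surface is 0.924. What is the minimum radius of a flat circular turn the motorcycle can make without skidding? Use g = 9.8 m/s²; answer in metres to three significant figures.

At the limit, μ_s m g = m v²/r, so r_min = v²/(μ_s g) = (24.7)²/(0.924 × 9.8) = 610.1/9.055 = 67.37 m.

67.4 m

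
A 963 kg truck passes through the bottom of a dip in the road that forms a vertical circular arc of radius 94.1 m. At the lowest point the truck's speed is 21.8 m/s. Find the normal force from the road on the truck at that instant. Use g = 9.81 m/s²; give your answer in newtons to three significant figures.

At the lowest point, N points up (toward the centre) and the weight mg points down (away from the centre), so the net inward force is N − mg = mv²/r.
N = m(v²/r + g) = 963 × ((21.8)²/94.1 + 9.81) = 963 × (5.050 + 9.81) = 963 × 14.86 = 14310 N.

14300 N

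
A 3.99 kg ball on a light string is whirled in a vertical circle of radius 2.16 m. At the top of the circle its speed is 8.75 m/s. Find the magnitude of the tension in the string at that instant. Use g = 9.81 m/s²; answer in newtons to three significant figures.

102 N

At the top, both T and the weight mg point inward (toward the centre), so T + mg = mv²/r.
T = m(v²/r − g) = 3.99 × ((8.75)²/2.16 − 9.81) = 3.99 × (35.45 − 9.81) = 3.99 × 25.64 = 102.3 N.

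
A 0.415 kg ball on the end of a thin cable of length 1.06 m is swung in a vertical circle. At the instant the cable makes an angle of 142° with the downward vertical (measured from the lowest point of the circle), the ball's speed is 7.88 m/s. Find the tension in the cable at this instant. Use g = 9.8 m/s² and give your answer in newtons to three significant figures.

21.1 N

Take the radial direction toward the centre of the circle as positive. The component of the weight along the string toward the centre is −mg cos φ (φ measured from the bottom), so Newton's second law along the string gives T − mg cos φ = m v²/r.
cos 142° = -0.7880, so T = m(v²/r + g cos φ) = 0.415 × ((7.88)²/1.06 + 9.8 × -0.7880) = 0.415 × (58.58 + (-7.723)) = 0.415 × 50.86 = 21.11 N.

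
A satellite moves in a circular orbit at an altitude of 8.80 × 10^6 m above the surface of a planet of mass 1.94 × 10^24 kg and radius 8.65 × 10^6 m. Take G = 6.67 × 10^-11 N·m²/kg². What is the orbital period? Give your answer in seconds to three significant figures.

r = R + h = 8.65 × 10^6 + 8.80 × 10^6 = 1.745 × 10^7 m. Gravity provides the centripetal force: G M m / r² = m v² / r ⇒ v = √(GM/r) = 2723 m/s.
T = 2πr/v = 2π × 1.745 × 10^7 / 2723 = 40260 s.

40300 s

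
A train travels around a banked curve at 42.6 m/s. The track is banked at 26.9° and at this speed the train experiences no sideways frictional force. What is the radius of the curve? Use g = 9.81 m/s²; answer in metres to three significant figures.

Frictionless banking: tanθ = v²/(rg), so r = v²/(g tanθ).
r = (42.6)²/(9.81 × tan 26.9°) = 1815/(9.81 × 0.5073) = 1815/4.977 = 364.6 m.

365 m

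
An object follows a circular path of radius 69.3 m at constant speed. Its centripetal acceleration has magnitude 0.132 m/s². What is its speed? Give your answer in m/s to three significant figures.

a_c = v²/r ⇒ v = √(a_c · r) = √(0.132 × 69.3) = √9.148 = 3.024 m/s.

3.02 m/s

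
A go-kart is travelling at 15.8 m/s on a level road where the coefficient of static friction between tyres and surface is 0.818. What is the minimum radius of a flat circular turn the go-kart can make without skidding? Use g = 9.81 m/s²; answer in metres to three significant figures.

31.1 m

At the limit, μ_s m g = m v²/r, so r_min = v²/(μ_s g) = (15.8)²/(0.818 × 9.81) = 249.6/8.025 = 31.11 m.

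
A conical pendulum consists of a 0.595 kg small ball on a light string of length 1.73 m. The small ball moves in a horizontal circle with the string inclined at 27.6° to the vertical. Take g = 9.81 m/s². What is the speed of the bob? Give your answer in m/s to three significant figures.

The radius of the circle is r = L sinθ = 1.73 × sin 27.6° = 0.8015 m.
Horizontally T sinθ = mv²/r and vertically T cosθ = mg, so tanθ = v²/(rg).
v = √(r g tanθ) = √(0.8015 × 9.81 × 0.5228) = √4.111 = 2.027 m/s.

2.03 m/s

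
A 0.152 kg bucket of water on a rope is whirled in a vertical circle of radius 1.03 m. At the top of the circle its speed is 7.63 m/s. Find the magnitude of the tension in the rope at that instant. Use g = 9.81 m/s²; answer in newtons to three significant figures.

At the top, both T and the weight mg point inward (toward the centre), so T + mg = mv²/r.
T = m(v²/r − g) = 0.152 × ((7.63)²/1.03 − 9.81) = 0.152 × (56.52 − 9.81) = 0.152 × 46.71 = 7.100 N.

7.10 N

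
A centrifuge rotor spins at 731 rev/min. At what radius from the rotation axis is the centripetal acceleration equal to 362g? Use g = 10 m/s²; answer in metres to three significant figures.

ω = 731 rev/min × 2π/60 = 76.55 rad/s.
a_c = ω²r = 362g ⇒ r = 362 × 10.0 / (76.55)² = 3620/5860 = 0.6178 m.

0.618 m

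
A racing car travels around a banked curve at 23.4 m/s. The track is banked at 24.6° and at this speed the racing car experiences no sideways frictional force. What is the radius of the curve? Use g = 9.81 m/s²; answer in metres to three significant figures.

Frictionless banking: tanθ = v²/(rg), so r = v²/(g tanθ).
r = (23.4)²/(9.81 × tan 24.6°) = 547.6/(9.81 × 0.4578) = 547.6/4.491 = 121.9 m.

122 m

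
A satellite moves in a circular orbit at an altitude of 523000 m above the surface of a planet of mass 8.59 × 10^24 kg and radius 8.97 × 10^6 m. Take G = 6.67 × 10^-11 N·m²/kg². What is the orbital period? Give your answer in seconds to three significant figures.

r = R + h = 8.97 × 10^6 + 523000 = 9.493 × 10^6 m. Gravity provides the centripetal force: G M m / r² = m v² / r ⇒ v = √(GM/r) = 7769 m/s.
T = 2πr/v = 2π × 9.493 × 10^6 / 7769 = 7678 s.

7680 s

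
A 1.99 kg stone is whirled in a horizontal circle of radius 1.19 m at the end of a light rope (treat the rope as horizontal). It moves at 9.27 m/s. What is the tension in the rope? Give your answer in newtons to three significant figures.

The tension is the only horizontal force, so it supplies the full centripetal force: T = m v²/r = 1.99 × (9.270)²/1.19 = 1.99 × 85.93/1.19 = 143.7 N.

144 N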